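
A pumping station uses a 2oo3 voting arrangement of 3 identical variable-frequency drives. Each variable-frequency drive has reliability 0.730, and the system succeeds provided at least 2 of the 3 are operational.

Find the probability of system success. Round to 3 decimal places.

R = Σ_{i=2}^{3} C(3,i) p^i (1−p)^{3−i} with p = 0.730
C(3,2)·0.730^2·0.270^1 = 0.43165
C(3,3)·0.730^3·0.270^0 = 0.38902
Sum = 0.821

0.821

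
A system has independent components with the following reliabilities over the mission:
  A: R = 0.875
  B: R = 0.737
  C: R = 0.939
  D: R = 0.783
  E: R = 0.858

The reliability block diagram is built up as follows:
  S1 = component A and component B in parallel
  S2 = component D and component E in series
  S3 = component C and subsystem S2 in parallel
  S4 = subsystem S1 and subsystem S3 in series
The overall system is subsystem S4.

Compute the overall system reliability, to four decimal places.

0.9478

Parallel (A and B): 1 − (1 − 0.875000)(1 − 0.737000) = 0.967125
Series (D and E): 0.783000 × 0.858000 = 0.671814
Parallel (C and [0.671814]): 1 − (1 − 0.939000)(1 − 0.671814) = 0.979981
Series ([0.967125] and [0.979981]): 0.967125 × 0.979981 = 0.9478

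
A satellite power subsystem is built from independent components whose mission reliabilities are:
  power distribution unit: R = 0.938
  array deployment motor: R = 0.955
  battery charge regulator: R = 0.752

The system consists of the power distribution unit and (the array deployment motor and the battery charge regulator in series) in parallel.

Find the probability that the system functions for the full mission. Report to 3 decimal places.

0.983

Series (array deployment motor and battery charge regulator): 0.95500 × 0.75200 = 0.71816
Parallel (power distribution unit and [0.71816]): 1 − (1 − 0.93800)(1 − 0.71816) = 0.983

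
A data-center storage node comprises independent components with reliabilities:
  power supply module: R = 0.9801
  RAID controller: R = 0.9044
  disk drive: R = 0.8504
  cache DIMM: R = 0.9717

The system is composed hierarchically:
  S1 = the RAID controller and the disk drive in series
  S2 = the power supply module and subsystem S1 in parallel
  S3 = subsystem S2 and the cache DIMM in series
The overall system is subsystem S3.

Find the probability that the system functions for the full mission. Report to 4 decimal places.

0.9672

Series (RAID controller and disk drive): 0.904400 × 0.850400 = 0.769102
Parallel (power supply module and [0.769102]): 1 − (1 − 0.980100)(1 − 0.769102) = 0.995405
Series ([0.995405] and cache DIMM): 0.995405 × 0.971700 = 0.9672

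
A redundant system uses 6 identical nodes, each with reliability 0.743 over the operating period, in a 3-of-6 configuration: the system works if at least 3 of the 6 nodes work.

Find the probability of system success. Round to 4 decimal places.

0.9586

R = Σ_{i=3}^{6} C(6,i) p^i (1−p)^{6−i} with p = 0.743
C(6,3)·0.743^3·0.257^3 = 0.139250
C(6,4)·0.743^4·0.257^2 = 0.301935
C(6,5)·0.743^5·0.257^1 = 0.349163
C(6,6)·0.743^6·0.257^0 = 0.168241
Sum = 0.9586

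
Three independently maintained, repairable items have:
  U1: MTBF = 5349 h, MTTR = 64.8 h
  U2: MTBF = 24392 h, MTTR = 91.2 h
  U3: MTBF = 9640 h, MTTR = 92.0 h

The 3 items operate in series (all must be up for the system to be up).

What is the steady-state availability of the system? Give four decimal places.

0.9750

A(U1) = MTBF/(MTBF+MTTR) = 5349/(5349+64.8) = 0.988031
A(U2) = MTBF/(MTBF+MTTR) = 24392/(24392+91.2) = 0.996275
A(U3) = MTBF/(MTBF+MTTR) = 9640/(9640+92.0) = 0.990547
Series availability: 0.988031 × 0.996275 × 0.990547 = 0.9750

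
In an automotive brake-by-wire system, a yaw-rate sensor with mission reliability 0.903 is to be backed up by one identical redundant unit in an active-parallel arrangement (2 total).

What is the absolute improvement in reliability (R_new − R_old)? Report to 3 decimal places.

R_before = 0.903
R_after = 1 − (1 − 0.903)^2 = 0.991
ΔR = 0.991 − 0.903 = 0.088

0.088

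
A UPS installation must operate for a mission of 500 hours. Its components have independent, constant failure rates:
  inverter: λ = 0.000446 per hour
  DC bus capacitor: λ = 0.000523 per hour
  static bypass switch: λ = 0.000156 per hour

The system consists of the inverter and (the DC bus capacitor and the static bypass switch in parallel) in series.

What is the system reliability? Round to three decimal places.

R(inverter) = exp(−0.000446 × 500) = 0.80011
R(DC bus capacitor) = exp(−0.000523 × 500) = 0.76990
R(static bypass switch) = exp(−0.000156 × 500) = 0.92496
Parallel (DC bus capacitor and static bypass switch): 1 − (1 − 0.76990)(1 − 0.92496) = 0.98273
Series (inverter and [0.98273]): 0.80011 × 0.98273 = 0.786

0.786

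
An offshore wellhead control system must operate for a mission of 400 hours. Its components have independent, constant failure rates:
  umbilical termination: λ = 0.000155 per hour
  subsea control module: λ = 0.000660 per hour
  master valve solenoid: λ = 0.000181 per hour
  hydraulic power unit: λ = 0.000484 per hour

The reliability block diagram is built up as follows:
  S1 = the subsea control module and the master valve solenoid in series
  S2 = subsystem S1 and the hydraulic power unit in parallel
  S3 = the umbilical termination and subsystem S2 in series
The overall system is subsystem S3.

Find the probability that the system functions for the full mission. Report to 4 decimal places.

0.8926

R(umbilical termination) = exp(−0.000155 × 400) = 0.939883
R(subsea control module) = exp(−0.000660 × 400) = 0.767974
R(master valve solenoid) = exp(−0.000181 × 400) = 0.930159
R(hydraulic power unit) = exp(−0.000484 × 400) = 0.823987
Series (subsea control module and master valve solenoid): 0.767974 × 0.930159 = 0.714338
Parallel ([0.714338] and hydraulic power unit): 1 − (1 − 0.714338)(1 − 0.823987) = 0.949720
Series (umbilical termination and [0.949720]): 0.939883 × 0.949720 = 0.8926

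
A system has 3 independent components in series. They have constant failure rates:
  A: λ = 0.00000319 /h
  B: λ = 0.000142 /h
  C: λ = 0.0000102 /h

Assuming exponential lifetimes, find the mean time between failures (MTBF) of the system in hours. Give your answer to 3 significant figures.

Series of exponential components: λ_sys = Σ λ_i
λ_sys = 0.00000319 + 0.000142 + 0.0000102 = 1.5539e-04 /h
MTBF = 1 / λ_sys = 6440 h

6440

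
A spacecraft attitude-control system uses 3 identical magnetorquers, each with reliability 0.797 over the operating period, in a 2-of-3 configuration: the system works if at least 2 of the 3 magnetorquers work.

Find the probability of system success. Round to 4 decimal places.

0.8931

R = Σ_{i=2}^{3} C(3,i) p^i (1−p)^{3−i} with p = 0.797
C(3,2)·0.797^2·0.203^1 = 0.386842
C(3,3)·0.797^3·0.203^0 = 0.506262
Sum = 0.8931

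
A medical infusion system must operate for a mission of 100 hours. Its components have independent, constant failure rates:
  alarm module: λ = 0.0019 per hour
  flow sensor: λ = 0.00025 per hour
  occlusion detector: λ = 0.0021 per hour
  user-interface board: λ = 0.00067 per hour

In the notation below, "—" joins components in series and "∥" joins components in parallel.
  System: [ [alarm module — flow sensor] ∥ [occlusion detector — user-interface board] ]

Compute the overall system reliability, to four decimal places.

R(alarm module) = exp(−0.0019 × 100) = 0.826959
R(flow sensor) = exp(−0.00025 × 100) = 0.975310
R(occlusion detector) = exp(−0.0021 × 100) = 0.810584
R(user-interface board) = exp(−0.00067 × 100) = 0.935195
Series (alarm module and flow sensor): 0.826959 × 0.975310 = 0.806541
Series (occlusion detector and user-interface board): 0.810584 × 0.935195 = 0.758054
Parallel ([0.806541] and [0.758054]): 1 − (1 − 0.806541)(1 − 0.758054) = 0.9532

0.9532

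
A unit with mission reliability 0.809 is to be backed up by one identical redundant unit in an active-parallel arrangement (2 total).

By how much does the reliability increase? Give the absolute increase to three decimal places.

0.155

R_before = 0.809
R_after = 1 − (1 − 0.809)^2 = 0.964
ΔR = 0.964 − 0.809 = 0.155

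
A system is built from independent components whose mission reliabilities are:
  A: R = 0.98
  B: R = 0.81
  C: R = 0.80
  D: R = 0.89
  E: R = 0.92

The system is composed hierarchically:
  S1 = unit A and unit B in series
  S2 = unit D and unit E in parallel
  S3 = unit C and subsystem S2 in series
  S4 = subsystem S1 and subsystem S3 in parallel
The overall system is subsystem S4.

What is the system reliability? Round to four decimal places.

0.9573

Series (A and B): 0.980000 × 0.810000 = 0.793800
Parallel (D and E): 1 − (1 − 0.890000)(1 − 0.920000) = 0.991200
Series (C and [0.991200]): 0.800000 × 0.991200 = 0.792960
Parallel ([0.793800] and [0.792960]): 1 − (1 − 0.793800)(1 − 0.792960) = 0.9573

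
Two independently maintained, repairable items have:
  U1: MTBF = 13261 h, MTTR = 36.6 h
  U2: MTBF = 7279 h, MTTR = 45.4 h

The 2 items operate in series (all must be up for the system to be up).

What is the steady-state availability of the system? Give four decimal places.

0.9911

A(U1) = MTBF/(MTBF+MTTR) = 13261/(13261+36.6) = 0.997248
A(U2) = MTBF/(MTBF+MTTR) = 7279/(7279+45.4) = 0.993802
Series availability: 0.997248 × 0.993802 = 0.9911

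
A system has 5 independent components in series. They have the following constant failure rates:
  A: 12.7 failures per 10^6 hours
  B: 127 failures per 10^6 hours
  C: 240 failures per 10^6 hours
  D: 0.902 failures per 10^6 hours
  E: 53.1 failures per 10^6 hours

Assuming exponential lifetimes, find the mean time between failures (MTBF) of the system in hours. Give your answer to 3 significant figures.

Series of exponential components: λ_sys = Σ λ_i
λ_sys = 0.0000127 + 0.000127 + 0.000240 + 0.000000902 + 0.0000531 = 4.3370e-04 /h
MTBF = 1 / λ_sys = 2310 h

2310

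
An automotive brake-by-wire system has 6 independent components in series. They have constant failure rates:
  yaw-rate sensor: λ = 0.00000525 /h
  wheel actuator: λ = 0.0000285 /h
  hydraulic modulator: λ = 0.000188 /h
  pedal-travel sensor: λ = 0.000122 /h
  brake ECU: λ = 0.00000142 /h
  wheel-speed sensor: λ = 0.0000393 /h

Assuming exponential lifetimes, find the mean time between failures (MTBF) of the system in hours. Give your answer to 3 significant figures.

Series of exponential components: λ_sys = Σ λ_i
λ_sys = 0.00000525 + 0.0000285 + 0.000188 + 0.000122 + 0.00000142 + 0.0000393 = 3.8447e-04 /h
MTBF = 1 / λ_sys = 2600 h

2600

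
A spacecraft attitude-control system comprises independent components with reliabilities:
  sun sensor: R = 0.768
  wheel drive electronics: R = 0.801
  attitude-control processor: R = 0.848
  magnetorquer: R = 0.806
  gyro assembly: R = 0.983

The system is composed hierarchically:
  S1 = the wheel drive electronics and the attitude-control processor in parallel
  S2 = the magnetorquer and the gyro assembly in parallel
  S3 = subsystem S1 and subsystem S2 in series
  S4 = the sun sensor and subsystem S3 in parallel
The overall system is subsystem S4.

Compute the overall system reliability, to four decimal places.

0.9922

Parallel (wheel drive electronics and attitude-control processor): 1 − (1 − 0.801000)(1 − 0.848000) = 0.969752
Parallel (magnetorquer and gyro assembly): 1 − (1 − 0.806000)(1 − 0.983000) = 0.996702
Series ([0.969752] and [0.996702]): 0.969752 × 0.996702 = 0.966554
Parallel (sun sensor and [0.966554]): 1 − (1 − 0.768000)(1 − 0.966554) = 0.9922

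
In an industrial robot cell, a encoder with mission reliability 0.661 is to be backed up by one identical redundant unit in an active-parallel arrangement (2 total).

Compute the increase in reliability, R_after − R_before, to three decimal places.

R_before = 0.661
R_after = 1 − (1 − 0.661)^2 = 0.885
ΔR = 0.885 − 0.661 = 0.224

0.224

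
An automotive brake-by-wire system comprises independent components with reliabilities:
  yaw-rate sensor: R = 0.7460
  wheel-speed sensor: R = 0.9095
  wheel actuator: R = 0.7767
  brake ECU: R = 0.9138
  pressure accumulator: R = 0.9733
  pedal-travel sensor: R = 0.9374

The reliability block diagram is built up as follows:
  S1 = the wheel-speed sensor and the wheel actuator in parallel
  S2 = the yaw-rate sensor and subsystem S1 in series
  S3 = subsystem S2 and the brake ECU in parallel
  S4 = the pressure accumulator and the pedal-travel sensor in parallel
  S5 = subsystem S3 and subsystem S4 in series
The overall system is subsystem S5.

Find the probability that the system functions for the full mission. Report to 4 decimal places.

0.9752

Parallel (wheel-speed sensor and wheel actuator): 1 − (1 − 0.909500)(1 − 0.776700) = 0.979791
Series (yaw-rate sensor and [0.979791]): 0.746000 × 0.979791 = 0.730924
Parallel ([0.730924] and brake ECU): 1 − (1 − 0.730924)(1 − 0.913800) = 0.976806
Parallel (pressure accumulator and pedal-travel sensor): 1 − (1 − 0.973300)(1 − 0.937400) = 0.998329
Series ([0.976806] and [0.998329]): 0.976806 × 0.998329 = 0.9752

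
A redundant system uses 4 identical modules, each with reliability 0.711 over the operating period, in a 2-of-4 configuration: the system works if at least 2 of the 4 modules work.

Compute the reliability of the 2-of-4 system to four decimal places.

0.9244

R = Σ_{i=2}^{4} C(4,i) p^i (1−p)^{4−i} with p = 0.711
C(4,2)·0.711^2·0.289^2 = 0.253330
C(4,3)·0.711^3·0.289^1 = 0.415496
C(4,4)·0.711^4·0.289^0 = 0.255551
Sum = 0.9244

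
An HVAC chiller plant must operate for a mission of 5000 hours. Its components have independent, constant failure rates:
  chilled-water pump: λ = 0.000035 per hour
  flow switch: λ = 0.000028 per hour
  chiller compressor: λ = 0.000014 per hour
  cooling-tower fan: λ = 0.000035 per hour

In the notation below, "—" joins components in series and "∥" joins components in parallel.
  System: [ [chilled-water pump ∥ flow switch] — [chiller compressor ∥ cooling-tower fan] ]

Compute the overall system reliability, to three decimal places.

R(chilled-water pump) = exp(−0.000035 × 5000) = 0.83946
R(flow switch) = exp(−0.000028 × 5000) = 0.86936
R(chiller compressor) = exp(−0.000014 × 5000) = 0.93239
R(cooling-tower fan) = exp(−0.000035 × 5000) = 0.83946
Parallel (chilled-water pump and flow switch): 1 − (1 − 0.83946)(1 − 0.86936) = 0.97903
Parallel (chiller compressor and cooling-tower fan): 1 − (1 − 0.93239)(1 − 0.83946) = 0.98915
Series ([0.97903] and [0.98915]): 0.97903 × 0.98915 = 0.968

0.968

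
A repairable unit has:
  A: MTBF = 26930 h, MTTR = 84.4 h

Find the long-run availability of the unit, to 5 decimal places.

A(A) = MTBF/(MTBF+MTTR) = 26930/(26930+84.4) = 0.99688

0.99688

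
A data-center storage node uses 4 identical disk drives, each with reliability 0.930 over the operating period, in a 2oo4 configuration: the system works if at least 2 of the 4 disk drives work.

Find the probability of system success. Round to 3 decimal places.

0.999

R = Σ_{i=2}^{4} C(4,i) p^i (1−p)^{4−i} with p = 0.930
C(4,2)·0.930^2·0.070^2 = 0.02543
C(4,3)·0.930^3·0.070^1 = 0.22522
C(4,4)·0.930^4·0.070^0 = 0.74805
Sum = 0.999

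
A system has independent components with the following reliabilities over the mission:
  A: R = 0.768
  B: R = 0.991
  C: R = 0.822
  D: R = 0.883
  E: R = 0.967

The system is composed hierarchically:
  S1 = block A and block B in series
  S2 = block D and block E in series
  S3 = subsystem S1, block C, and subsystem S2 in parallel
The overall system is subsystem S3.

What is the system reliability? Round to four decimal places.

0.9938

Series (A and B): 0.768000 × 0.991000 = 0.761088
Series (D and E): 0.883000 × 0.967000 = 0.853861
Parallel ([0.761088], C, and [0.853861]): 1 − (1 − 0.761088)(1 − 0.822000)(1 − 0.853861) = 0.9938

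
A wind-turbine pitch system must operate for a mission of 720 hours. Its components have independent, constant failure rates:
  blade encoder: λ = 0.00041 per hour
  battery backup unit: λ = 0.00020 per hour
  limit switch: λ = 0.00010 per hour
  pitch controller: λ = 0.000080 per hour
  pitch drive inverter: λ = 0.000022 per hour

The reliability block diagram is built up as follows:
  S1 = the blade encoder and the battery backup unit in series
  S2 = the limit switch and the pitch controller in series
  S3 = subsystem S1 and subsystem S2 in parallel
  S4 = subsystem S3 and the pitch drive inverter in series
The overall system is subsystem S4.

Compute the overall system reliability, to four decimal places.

0.9418

R(blade encoder) = exp(−0.00041 × 720) = 0.744383
R(battery backup unit) = exp(−0.00020 × 720) = 0.865888
R(limit switch) = exp(−0.00010 × 720) = 0.930531
R(pitch controller) = exp(−0.000080 × 720) = 0.944027
R(pitch drive inverter) = exp(−0.000022 × 720) = 0.984285
Series (blade encoder and battery backup unit): 0.744383 × 0.865888 = 0.644552
Series (limit switch and pitch controller): 0.930531 × 0.944027 = 0.878446
Parallel ([0.644552] and [0.878446]): 1 − (1 − 0.644552)(1 − 0.878446) = 0.956794
Series ([0.956794] and pitch drive inverter): 0.956794 × 0.984285 = 0.9418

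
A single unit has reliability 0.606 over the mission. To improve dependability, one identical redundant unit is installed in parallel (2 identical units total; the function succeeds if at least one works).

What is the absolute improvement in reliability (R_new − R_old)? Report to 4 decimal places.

R_before = 0.606
R_after = 1 − (1 − 0.606)^2 = 0.8448
ΔR = 0.8448 − 0.606 = 0.2388

0.2388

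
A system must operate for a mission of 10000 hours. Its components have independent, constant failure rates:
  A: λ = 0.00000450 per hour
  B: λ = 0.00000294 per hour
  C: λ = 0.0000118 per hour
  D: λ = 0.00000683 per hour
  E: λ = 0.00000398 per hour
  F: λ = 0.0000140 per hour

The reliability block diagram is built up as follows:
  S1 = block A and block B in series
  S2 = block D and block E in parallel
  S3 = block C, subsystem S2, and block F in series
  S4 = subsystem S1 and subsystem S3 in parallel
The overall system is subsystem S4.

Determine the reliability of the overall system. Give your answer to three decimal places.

R(A) = exp(−0.00000450 × 10000) = 0.95600
R(B) = exp(−0.00000294 × 10000) = 0.97103
R(C) = exp(−0.0000118 × 10000) = 0.88870
R(D) = exp(−0.00000683 × 10000) = 0.93398
R(E) = exp(−0.00000398 × 10000) = 0.96098
R(F) = exp(−0.0000140 × 10000) = 0.86936
Series (A and B): 0.95600 × 0.97103 = 0.92830
Parallel (D and E): 1 − (1 − 0.93398)(1 − 0.96098) = 0.99742
Series (C, [0.99742], and F): 0.88870 × 0.99742 × 0.86936 = 0.77061
Parallel ([0.92830] and [0.77061]): 1 − (1 − 0.92830)(1 − 0.77061) = 0.984

0.984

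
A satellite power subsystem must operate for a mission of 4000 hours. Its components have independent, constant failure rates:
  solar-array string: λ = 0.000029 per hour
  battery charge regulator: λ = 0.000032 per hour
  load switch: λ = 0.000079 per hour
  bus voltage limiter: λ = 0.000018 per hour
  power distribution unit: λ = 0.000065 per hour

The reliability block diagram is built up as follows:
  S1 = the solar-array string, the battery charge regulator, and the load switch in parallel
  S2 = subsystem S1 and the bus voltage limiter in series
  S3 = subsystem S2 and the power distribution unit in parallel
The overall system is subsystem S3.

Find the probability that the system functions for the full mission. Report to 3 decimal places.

0.983

R(solar-array string) = exp(−0.000029 × 4000) = 0.89048
R(battery charge regulator) = exp(−0.000032 × 4000) = 0.87985
R(load switch) = exp(−0.000079 × 4000) = 0.72906
R(bus voltage limiter) = exp(−0.000018 × 4000) = 0.93053
R(power distribution unit) = exp(−0.000065 × 4000) = 0.77105
Parallel (solar-array string, battery charge regulator, and load switch): 1 − (1 − 0.89048)(1 − 0.87985)(1 − 0.72906) = 0.99643
Series ([0.99643] and bus voltage limiter): 0.99643 × 0.93053 = 0.92721
Parallel ([0.92721] and power distribution unit): 1 − (1 − 0.92721)(1 − 0.77105) = 0.983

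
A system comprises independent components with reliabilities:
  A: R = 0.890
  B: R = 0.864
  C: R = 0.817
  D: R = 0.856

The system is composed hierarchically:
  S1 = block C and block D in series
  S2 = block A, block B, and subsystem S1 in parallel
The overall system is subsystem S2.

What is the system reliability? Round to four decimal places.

Series (C and D): 0.817000 × 0.856000 = 0.699352
Parallel (A, B, and [0.699352]): 1 − (1 − 0.890000)(1 − 0.864000)(1 − 0.699352) = 0.9955

0.9955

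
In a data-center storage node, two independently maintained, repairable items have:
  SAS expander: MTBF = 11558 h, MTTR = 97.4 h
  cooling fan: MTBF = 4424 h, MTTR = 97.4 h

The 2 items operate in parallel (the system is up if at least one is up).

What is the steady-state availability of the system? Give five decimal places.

A(SAS expander) = MTBF/(MTBF+MTTR) = 11558/(11558+97.4) = 0.991643
A(cooling fan) = MTBF/(MTBF+MTTR) = 4424/(4424+97.4) = 0.978458
Parallel availability: 1 − (1 − 0.991643)(1 − 0.978458) = 0.99982

0.99982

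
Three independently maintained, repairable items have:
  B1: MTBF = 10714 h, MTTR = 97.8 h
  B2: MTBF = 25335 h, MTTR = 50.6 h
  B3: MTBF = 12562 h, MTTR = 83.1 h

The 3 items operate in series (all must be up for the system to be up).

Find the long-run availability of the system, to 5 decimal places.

0.98248

A(B1) = MTBF/(MTBF+MTTR) = 10714/(10714+97.8) = 0.990954
A(B2) = MTBF/(MTBF+MTTR) = 25335/(25335+50.6) = 0.998007
A(B3) = MTBF/(MTBF+MTTR) = 12562/(12562+83.1) = 0.993428
Series availability: 0.990954 × 0.998007 × 0.993428 = 0.98248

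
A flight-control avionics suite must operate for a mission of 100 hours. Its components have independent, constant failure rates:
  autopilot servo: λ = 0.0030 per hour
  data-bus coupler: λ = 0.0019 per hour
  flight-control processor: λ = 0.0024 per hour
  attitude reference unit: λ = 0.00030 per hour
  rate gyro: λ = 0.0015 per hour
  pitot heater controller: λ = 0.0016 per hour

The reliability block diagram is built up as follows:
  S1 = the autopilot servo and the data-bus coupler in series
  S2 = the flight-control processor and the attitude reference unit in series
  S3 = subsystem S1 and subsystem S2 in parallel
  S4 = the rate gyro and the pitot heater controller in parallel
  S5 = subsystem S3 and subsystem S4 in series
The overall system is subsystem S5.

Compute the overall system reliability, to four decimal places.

0.8896

R(autopilot servo) = exp(−0.0030 × 100) = 0.740818
R(data-bus coupler) = exp(−0.0019 × 100) = 0.826959
R(flight-control processor) = exp(−0.0024 × 100) = 0.786628
R(attitude reference unit) = exp(−0.00030 × 100) = 0.970446
R(rate gyro) = exp(−0.0015 × 100) = 0.860708
R(pitot heater controller) = exp(−0.0016 × 100) = 0.852144
Series (autopilot servo and data-bus coupler): 0.740818 × 0.826959 = 0.612626
Series (flight-control processor and attitude reference unit): 0.786628 × 0.970446 = 0.763380
Parallel ([0.612626] and [0.763380]): 1 − (1 − 0.612626)(1 − 0.763380) = 0.908340
Parallel (rate gyro and pitot heater controller): 1 − (1 − 0.860708)(1 − 0.852144) = 0.979405
Series ([0.908340] and [0.979405]): 0.908340 × 0.979405 = 0.8896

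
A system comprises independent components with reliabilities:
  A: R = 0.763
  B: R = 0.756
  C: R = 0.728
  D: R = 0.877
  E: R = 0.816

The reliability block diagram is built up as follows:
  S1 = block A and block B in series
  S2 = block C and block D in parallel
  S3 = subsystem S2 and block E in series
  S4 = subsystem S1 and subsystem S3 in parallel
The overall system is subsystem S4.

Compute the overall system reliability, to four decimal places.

0.9106

Series (A and B): 0.763000 × 0.756000 = 0.576828
Parallel (C and D): 1 − (1 − 0.728000)(1 − 0.877000) = 0.966544
Series ([0.966544] and E): 0.966544 × 0.816000 = 0.788700
Parallel ([0.576828] and [0.788700]): 1 − (1 − 0.576828)(1 − 0.788700) = 0.9106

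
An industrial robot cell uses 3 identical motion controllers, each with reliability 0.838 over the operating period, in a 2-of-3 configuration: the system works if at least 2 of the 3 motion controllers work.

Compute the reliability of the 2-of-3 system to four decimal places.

R = Σ_{i=2}^{3} C(3,i) p^i (1−p)^{3−i} with p = 0.838
C(3,2)·0.838^2·0.162^1 = 0.341291
C(3,3)·0.838^3·0.162^0 = 0.588480
Sum = 0.9298

0.9298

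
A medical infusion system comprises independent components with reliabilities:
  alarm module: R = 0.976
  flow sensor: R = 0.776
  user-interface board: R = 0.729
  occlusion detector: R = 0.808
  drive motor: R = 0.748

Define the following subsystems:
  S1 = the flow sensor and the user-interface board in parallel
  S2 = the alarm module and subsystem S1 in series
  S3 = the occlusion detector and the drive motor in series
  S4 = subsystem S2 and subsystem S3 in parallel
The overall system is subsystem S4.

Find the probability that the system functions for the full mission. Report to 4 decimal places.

Parallel (flow sensor and user-interface board): 1 − (1 − 0.776000)(1 − 0.729000) = 0.939296
Series (alarm module and [0.939296]): 0.976000 × 0.939296 = 0.916753
Series (occlusion detector and drive motor): 0.808000 × 0.748000 = 0.604384
Parallel ([0.916753] and [0.604384]): 1 − (1 − 0.916753)(1 − 0.604384) = 0.9671

0.9671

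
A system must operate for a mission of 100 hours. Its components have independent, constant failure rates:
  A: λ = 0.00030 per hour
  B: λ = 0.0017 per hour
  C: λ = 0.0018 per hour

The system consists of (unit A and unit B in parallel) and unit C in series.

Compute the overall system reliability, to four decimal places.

0.8314

R(A) = exp(−0.00030 × 100) = 0.970446
R(B) = exp(−0.0017 × 100) = 0.843665
R(C) = exp(−0.0018 × 100) = 0.835270
Parallel (A and B): 1 − (1 − 0.970446)(1 − 0.843665) = 0.995380
Series ([0.995380] and C): 0.995380 × 0.835270 = 0.8314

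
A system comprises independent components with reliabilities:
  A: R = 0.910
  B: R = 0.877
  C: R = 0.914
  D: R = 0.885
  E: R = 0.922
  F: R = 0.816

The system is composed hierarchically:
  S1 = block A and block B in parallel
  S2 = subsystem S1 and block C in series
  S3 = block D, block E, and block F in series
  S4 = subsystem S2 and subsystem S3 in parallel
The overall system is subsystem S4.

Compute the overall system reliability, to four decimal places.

0.9679

Parallel (A and B): 1 − (1 − 0.910000)(1 − 0.877000) = 0.988930
Series ([0.988930] and C): 0.988930 × 0.914000 = 0.903882
Series (D, E, and F): 0.885000 × 0.922000 × 0.816000 = 0.665832
Parallel ([0.903882] and [0.665832]): 1 − (1 − 0.903882)(1 − 0.665832) = 0.9679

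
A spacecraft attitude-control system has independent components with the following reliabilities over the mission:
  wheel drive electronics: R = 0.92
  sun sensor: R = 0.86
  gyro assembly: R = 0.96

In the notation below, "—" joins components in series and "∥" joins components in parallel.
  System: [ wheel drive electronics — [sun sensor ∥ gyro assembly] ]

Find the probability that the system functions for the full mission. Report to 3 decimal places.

Parallel (sun sensor and gyro assembly): 1 − (1 − 0.86000)(1 − 0.96000) = 0.99440
Series (wheel drive electronics and [0.99440]): 0.92000 × 0.99440 = 0.915

0.915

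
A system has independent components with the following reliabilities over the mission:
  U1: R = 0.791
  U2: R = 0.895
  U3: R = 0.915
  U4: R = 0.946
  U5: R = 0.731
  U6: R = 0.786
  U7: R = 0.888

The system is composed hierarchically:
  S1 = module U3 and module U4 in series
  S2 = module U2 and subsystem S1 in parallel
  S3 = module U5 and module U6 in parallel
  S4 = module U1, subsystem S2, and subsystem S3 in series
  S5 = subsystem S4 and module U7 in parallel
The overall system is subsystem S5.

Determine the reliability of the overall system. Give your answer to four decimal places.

0.9703

Series (U3 and U4): 0.915000 × 0.946000 = 0.865590
Parallel (U2 and [0.865590]): 1 − (1 − 0.895000)(1 − 0.865590) = 0.985887
Parallel (U5 and U6): 1 − (1 − 0.731000)(1 − 0.786000) = 0.942434
Series (U1, [0.985887], and [0.942434]): 0.791000 × 0.985887 × 0.942434 = 0.734945
Parallel ([0.734945] and U7): 1 − (1 − 0.734945)(1 − 0.888000) = 0.9703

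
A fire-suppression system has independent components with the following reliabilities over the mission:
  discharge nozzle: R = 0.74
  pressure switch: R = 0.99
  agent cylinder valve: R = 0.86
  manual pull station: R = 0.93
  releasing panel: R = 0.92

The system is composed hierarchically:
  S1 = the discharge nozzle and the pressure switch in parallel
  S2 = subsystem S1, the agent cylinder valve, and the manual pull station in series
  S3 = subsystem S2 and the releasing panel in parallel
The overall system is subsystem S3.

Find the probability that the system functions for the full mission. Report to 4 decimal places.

Parallel (discharge nozzle and pressure switch): 1 − (1 − 0.740000)(1 − 0.990000) = 0.997400
Series ([0.997400], agent cylinder valve, and manual pull station): 0.997400 × 0.860000 × 0.930000 = 0.797721
Parallel ([0.797721] and releasing panel): 1 − (1 − 0.797721)(1 − 0.920000) = 0.9838

0.9838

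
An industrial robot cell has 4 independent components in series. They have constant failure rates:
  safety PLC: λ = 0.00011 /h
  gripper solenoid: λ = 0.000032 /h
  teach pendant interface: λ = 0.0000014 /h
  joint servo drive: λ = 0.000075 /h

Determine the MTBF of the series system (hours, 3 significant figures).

4580

Series of exponential components: λ_sys = Σ λ_i
λ_sys = 0.00011 + 0.000032 + 0.0000014 + 0.000075 = 2.1840e-04 /h
MTBF = 1 / λ_sys = 4580 h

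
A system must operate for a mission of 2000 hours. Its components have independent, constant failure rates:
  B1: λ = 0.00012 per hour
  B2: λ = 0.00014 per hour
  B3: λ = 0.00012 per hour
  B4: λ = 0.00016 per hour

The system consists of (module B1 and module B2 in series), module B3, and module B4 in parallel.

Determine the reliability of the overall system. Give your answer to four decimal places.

0.9763

R(B1) = exp(−0.00012 × 2000) = 0.786628
R(B2) = exp(−0.00014 × 2000) = 0.755784
R(B3) = exp(−0.00012 × 2000) = 0.786628
R(B4) = exp(−0.00016 × 2000) = 0.726149
Series (B1 and B2): 0.786628 × 0.755784 = 0.594521
Parallel ([0.594521], B3, and B4): 1 − (1 − 0.594521)(1 − 0.786628)(1 − 0.726149) = 0.9763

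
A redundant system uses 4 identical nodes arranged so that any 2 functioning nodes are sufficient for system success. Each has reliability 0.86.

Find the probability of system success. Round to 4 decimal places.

R = Σ_{i=2}^{4} C(4,i) p^i (1−p)^{4−i} with p = 0.86
C(4,2)·0.86^2·0.14^2 = 0.086977
C(4,3)·0.86^3·0.14^1 = 0.356191
C(4,4)·0.86^4·0.14^0 = 0.547008
Sum = 0.9902

0.9902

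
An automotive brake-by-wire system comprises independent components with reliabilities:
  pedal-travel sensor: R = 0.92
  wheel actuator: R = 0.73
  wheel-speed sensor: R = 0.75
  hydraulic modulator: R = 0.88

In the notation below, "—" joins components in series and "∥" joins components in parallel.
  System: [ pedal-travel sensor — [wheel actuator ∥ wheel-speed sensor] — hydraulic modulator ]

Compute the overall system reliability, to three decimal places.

0.755

Parallel (wheel actuator and wheel-speed sensor): 1 − (1 − 0.73000)(1 − 0.75000) = 0.93250
Series (pedal-travel sensor, [0.93250], and hydraulic modulator): 0.92000 × 0.93250 × 0.88000 = 0.755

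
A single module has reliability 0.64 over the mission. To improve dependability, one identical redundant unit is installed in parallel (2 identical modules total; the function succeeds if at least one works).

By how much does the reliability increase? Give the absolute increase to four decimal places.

R_before = 0.64
R_after = 1 − (1 − 0.64)^2 = 0.8704
ΔR = 0.8704 − 0.64 = 0.2304

0.2304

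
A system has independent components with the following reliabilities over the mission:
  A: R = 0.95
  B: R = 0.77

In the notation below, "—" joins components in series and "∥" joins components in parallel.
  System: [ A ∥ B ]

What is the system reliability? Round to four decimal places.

0.9885

Parallel (A and B): 1 − (1 − 0.950000)(1 − 0.770000) = 0.9885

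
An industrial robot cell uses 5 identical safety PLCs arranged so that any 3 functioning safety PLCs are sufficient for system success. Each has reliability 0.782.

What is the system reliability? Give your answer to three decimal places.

R = Σ_{i=3}^{5} C(5,i) p^i (1−p)^{5−i} with p = 0.782
C(5,3)·0.782^3·0.218^2 = 0.22727
C(5,4)·0.782^4·0.218^1 = 0.40762
C(5,5)·0.782^5·0.218^0 = 0.29244
Sum = 0.927

0.927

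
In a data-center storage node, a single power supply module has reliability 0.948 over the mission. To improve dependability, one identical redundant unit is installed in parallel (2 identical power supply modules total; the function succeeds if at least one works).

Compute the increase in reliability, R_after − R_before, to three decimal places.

0.049

R_before = 0.948
R_after = 1 − (1 − 0.948)^2 = 0.997
ΔR = 0.997 − 0.948 = 0.049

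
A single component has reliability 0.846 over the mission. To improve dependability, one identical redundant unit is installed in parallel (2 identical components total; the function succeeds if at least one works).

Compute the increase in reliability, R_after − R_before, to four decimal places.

0.1303

R_before = 0.846
R_after = 1 − (1 − 0.846)^2 = 0.9763
ΔR = 0.9763 − 0.846 = 0.1303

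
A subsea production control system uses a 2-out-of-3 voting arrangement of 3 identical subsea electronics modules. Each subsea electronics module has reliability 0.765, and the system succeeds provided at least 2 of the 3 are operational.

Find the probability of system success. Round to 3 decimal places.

0.860

R = Σ_{i=2}^{3} C(3,i) p^i (1−p)^{3−i} with p = 0.765
C(3,2)·0.765^2·0.235^1 = 0.41258
C(3,3)·0.765^3·0.235^0 = 0.44770
Sum = 0.860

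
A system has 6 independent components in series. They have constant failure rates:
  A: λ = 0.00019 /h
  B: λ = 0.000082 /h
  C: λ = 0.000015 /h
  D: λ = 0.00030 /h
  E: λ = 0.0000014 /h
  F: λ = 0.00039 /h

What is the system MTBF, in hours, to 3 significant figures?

Series of exponential components: λ_sys = Σ λ_i
λ_sys = 0.00019 + 0.000082 + 0.000015 + 0.00030 + 0.0000014 + 0.00039 = 9.7840e-04 /h
MTBF = 1 / λ_sys = 1020 h

1020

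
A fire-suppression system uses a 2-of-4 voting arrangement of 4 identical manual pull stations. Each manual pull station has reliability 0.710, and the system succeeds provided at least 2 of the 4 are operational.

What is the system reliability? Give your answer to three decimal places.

0.924

R = Σ_{i=2}^{4} C(4,i) p^i (1−p)^{4−i} with p = 0.710
C(4,2)·0.710^2·0.290^2 = 0.25437
C(4,3)·0.710^3·0.290^1 = 0.41518
C(4,4)·0.710^4·0.290^0 = 0.25412
Sum = 0.924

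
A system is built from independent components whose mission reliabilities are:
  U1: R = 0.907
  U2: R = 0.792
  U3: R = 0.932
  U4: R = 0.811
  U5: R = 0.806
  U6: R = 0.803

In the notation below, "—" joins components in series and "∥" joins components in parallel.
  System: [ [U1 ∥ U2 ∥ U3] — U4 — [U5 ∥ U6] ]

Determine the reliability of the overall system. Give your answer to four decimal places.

0.7790

Parallel (U1, U2, and U3): 1 − (1 − 0.907000)(1 − 0.792000)(1 − 0.932000) = 0.998685
Parallel (U5 and U6): 1 − (1 − 0.806000)(1 − 0.803000) = 0.961782
Series ([0.998685], U4, and [0.961782]): 0.998685 × 0.811000 × 0.961782 = 0.7790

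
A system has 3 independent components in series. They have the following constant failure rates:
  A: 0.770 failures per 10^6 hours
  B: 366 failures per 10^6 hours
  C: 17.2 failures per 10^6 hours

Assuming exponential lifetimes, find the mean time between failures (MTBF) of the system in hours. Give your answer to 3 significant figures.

Series of exponential components: λ_sys = Σ λ_i
λ_sys = 0.000000770 + 0.000366 + 0.0000172 = 3.8397e-04 /h
MTBF = 1 / λ_sys = 2600 h

2600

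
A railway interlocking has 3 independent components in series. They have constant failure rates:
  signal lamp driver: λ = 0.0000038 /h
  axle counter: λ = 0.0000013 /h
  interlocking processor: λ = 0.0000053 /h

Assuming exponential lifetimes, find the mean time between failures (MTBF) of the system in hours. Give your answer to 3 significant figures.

96200

Series of exponential components: λ_sys = Σ λ_i
λ_sys = 0.0000038 + 0.0000013 + 0.0000053 = 1.0400e-05 /h
MTBF = 1 / λ_sys = 96200 h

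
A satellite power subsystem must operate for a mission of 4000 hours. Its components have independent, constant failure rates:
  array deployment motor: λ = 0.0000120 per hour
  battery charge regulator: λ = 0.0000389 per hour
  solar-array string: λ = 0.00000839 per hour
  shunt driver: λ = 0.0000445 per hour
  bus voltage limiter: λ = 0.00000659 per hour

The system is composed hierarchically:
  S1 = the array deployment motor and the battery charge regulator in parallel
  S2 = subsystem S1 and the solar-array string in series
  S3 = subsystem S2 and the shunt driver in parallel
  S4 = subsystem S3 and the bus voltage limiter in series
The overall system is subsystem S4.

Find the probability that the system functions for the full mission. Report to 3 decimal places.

0.968

R(array deployment motor) = exp(−0.0000120 × 4000) = 0.95313
R(battery charge regulator) = exp(−0.0000389 × 4000) = 0.85590
R(solar-array string) = exp(−0.00000839 × 4000) = 0.96700
R(shunt driver) = exp(−0.0000445 × 4000) = 0.83694
R(bus voltage limiter) = exp(−0.00000659 × 4000) = 0.97398
Parallel (array deployment motor and battery charge regulator): 1 − (1 − 0.95313)(1 − 0.85590) = 0.99325
Series ([0.99325] and solar-array string): 0.99325 × 0.96700 = 0.96047
Parallel ([0.96047] and shunt driver): 1 − (1 − 0.96047)(1 − 0.83694) = 0.99355
Series ([0.99355] and bus voltage limiter): 0.99355 × 0.97398 = 0.968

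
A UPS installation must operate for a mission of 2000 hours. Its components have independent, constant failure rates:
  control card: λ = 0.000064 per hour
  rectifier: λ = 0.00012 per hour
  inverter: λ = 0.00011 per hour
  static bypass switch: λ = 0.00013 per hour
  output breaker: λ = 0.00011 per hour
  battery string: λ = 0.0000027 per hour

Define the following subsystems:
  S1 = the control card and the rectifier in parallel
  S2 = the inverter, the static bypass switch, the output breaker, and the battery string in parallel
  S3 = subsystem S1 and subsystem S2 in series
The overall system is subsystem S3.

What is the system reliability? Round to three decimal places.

0.974

R(control card) = exp(−0.000064 × 2000) = 0.87985
R(rectifier) = exp(−0.00012 × 2000) = 0.78663
R(inverter) = exp(−0.00011 × 2000) = 0.80252
R(static bypass switch) = exp(−0.00013 × 2000) = 0.77105
R(output breaker) = exp(−0.00011 × 2000) = 0.80252
R(battery string) = exp(−0.0000027 × 2000) = 0.99461
Parallel (control card and rectifier): 1 − (1 − 0.87985)(1 − 0.78663) = 0.97436
Parallel (inverter, static bypass switch, output breaker, and battery string): 1 − (1 − 0.80252)(1 − 0.77105)(1 − 0.80252)(1 − 0.99461) = 0.99995
Series ([0.97436] and [0.99995]): 0.97436 × 0.99995 = 0.974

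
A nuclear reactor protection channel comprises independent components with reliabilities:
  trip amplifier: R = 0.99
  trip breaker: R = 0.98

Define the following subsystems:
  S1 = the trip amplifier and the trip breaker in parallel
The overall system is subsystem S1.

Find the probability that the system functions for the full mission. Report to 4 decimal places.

0.9998

Parallel (trip amplifier and trip breaker): 1 − (1 − 0.990000)(1 − 0.980000) = 0.9998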